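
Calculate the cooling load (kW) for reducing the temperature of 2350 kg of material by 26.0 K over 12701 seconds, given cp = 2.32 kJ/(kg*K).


Q = m * cp * dT / t
Q = 2350 * 2.32 * 26.0 / 12701
Q = 11.161 kW

11.161


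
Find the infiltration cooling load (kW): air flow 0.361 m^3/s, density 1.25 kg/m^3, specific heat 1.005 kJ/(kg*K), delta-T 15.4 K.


Q = V_dot * rho * cp * dT
Q = 0.361 * 1.25 * 1.005 * 15.4
Q = 6.984 kW

6.984


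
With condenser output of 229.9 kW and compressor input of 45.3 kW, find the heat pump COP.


COP_hp = Q_cond / W
COP_hp = 229.9 / 45.3
COP_hp = 5.075

5.075


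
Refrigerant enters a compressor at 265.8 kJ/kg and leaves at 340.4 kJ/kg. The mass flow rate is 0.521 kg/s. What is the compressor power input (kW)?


dh = 340.4 - 265.8 = 74.6 kJ/kg
W = m_dot * dh = 0.521 * 74.6 = 38.87 kW

38.87


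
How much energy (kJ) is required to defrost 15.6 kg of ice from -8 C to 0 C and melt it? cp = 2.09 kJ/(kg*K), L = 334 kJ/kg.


Sensible heat = cp * dT = 2.09 * 8 = 16.72 kJ/kg
Total per kg = 16.72 + 334 = 350.72 kJ/kg
Q = m * total = 15.6 * 350.72
Q = 5471.2 kJ

5471.2


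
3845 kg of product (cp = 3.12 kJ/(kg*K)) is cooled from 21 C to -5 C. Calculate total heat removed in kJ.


dT = 21 - (-5) = 26 K
Q = m * cp * dT = 3845 * 3.12 * 26
Q = 311906 kJ

311906


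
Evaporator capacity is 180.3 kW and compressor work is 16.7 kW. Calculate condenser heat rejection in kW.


Q_cond = Q_evap + W
Q_cond = 180.3 + 16.7
Q_cond = 197.0 kW

197.0


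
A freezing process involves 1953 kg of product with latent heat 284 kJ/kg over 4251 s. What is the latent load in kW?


Q_lat = m * h_fg / t
Q_lat = 1953 * 284 / 4251
Q_lat = 130.48 kW

130.48


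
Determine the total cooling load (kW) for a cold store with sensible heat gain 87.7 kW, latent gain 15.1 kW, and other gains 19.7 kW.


Q_total = Q_s + Q_l + Q_misc
Q_total = 87.7 + 15.1 + 19.7
Q_total = 122.5 kW

122.5


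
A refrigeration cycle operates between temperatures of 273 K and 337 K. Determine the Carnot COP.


dT = 337 - 273 = 64 K
COP_carnot = T_cold / dT = 273 / 64
COP_carnot = 4.266

4.266


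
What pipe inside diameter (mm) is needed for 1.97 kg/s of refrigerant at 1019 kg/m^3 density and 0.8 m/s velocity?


A = m_dot / (rho * v) = 1.97 / (1019 * 0.8) = 0.002416584887 m^2
d = sqrt(4*A/pi) * 1000
d = 55.5 mm

55.5


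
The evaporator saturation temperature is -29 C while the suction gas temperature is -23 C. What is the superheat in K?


Superheat = T_suction - T_evap
Superheat = -23 - (-29)
Superheat = 6 K

6


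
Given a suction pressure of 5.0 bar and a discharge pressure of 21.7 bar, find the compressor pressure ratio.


PR = P_high / P_low
PR = 21.7 / 5.0
PR = 4.34

4.34


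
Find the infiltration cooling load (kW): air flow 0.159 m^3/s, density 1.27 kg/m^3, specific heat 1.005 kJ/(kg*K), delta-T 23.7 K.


Q = V_dot * rho * cp * dT
Q = 0.159 * 1.27 * 1.005 * 23.7
Q = 4.81 kW

4.81


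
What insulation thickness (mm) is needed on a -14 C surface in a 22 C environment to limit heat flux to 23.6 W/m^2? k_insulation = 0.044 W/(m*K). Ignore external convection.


dT = 22 - (-14) = 36 K
thickness = k * dT / q_max * 1000
thickness = 0.044 * 36 / 23.6 * 1000
thickness = 67.1 mm

67.1


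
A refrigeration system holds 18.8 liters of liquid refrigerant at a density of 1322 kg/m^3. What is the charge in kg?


Charge = V * rho / 1000
Charge = 18.8 * 1322 / 1000
Charge = 24.85 kg

24.85


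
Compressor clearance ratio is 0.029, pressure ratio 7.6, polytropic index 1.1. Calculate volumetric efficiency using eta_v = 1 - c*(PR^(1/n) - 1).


PR^(1/n) = 7.6^(1/1.1) = 6.32032818
eta_v = 1 - 0.029 * (6.32032818 - 1)
eta_v = 0.8457

0.8457


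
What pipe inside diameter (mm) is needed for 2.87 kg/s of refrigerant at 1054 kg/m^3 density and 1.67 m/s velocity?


A = m_dot / (rho * v) = 2.87 / (1054 * 1.67) = 0.001630515061 m^2
d = sqrt(4*A/pi) * 1000
d = 45.6 mm

45.6


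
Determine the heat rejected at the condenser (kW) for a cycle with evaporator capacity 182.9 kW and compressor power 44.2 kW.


Q_cond = Q_evap + W
Q_cond = 182.9 + 44.2
Q_cond = 227.1 kW

227.1


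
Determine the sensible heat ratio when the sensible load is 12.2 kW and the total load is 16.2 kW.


SHR = Q_sensible / Q_total
SHR = 12.2 / 16.2
SHR = 0.753

0.753


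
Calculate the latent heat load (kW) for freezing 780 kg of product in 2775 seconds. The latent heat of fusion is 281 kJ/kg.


Q_lat = m * h_fg / t
Q_lat = 780 * 281 / 2775
Q_lat = 78.98 kW

78.98


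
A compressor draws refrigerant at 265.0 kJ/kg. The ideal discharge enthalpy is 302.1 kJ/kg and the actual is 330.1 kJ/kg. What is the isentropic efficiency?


dh_ideal = 302.1 - 265.0 = 37.1 kJ/kg
dh_actual = 330.1 - 265.0 = 65.1 kJ/kg
eta_s = dh_ideal / dh_actual = 37.1 / 65.1
eta_s = 0.5699

0.5699


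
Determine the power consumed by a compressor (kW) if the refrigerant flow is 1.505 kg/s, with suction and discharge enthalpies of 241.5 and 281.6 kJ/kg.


dh = 281.6 - 241.5 = 40.1 kJ/kg
W = m_dot * dh = 1.505 * 40.1 = 60.35 kW

60.35


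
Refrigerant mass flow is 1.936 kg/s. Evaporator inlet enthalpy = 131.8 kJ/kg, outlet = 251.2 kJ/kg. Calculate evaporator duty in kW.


dh = 251.2 - 131.8 = 119.4 kJ/kg
Q_evap = m_dot * dh = 1.936 * 119.4
Q_evap = 231.16 kW

231.16


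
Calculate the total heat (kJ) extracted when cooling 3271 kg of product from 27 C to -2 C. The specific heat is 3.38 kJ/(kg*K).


dT = 27 - (-2) = 29 K
Q = m * cp * dT = 3271 * 3.38 * 29
Q = 320623 kJ

320623


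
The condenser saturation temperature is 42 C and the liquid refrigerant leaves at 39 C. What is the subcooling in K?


Subcooling = T_cond - T_liquid
Subcooling = 42 - 39
Subcooling = 3 K

3


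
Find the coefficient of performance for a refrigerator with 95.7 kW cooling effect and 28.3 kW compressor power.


COP = Q_evap / W
COP = 95.7 / 28.3
COP = 3.382

3.382


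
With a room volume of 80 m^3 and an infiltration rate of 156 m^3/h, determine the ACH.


ACH = flow / volume
ACH = 156 / 80
ACH = 1.95

1.95


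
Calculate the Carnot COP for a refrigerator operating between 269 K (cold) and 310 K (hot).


dT = 310 - 269 = 41 K
COP_carnot = T_cold / dT = 269 / 41
COP_carnot = 6.561

6.561


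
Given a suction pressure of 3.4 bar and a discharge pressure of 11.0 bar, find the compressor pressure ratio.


PR = P_high / P_low
PR = 11.0 / 3.4
PR = 3.235

3.235


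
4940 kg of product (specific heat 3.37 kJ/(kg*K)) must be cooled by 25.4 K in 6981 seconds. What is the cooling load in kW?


Q = m * cp * dT / t
Q = 4940 * 3.37 * 25.4 / 6981
Q = 60.572 kW

60.572


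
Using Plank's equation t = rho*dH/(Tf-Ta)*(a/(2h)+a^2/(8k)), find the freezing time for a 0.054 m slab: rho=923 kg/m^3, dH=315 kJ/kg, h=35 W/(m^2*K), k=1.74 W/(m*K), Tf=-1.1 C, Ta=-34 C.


dT = -1.1 - (-34) = 32.9 K
term1 = a/(2h) = 0.054/(2*35) = 0.0007714285714
term2 = a^2/(8k) = 0.054^2/(8*1.74) = 0.0002094827586
t = rho*dH*1000/dT * (term1 + term2)
t = 923*315*1000/32.9 * (0.0007714285714 + 0.0002094827586)
t = 8669 s

8669


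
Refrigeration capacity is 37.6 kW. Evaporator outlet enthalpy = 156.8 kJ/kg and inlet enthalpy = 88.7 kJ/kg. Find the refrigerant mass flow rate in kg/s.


dh = 156.8 - 88.7 = 68.1 kJ/kg
m_dot = Q / dh = 37.6 / 68.1 = 0.5521 kg/s

0.5521


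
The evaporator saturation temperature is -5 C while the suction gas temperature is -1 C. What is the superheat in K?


Superheat = T_suction - T_evap
Superheat = -1 - (-5)
Superheat = 4 K

4


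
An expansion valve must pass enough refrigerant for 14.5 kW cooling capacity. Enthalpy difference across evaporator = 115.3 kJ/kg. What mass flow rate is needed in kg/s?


m_dot = Q / dh
m_dot = 14.5 / 115.3
m_dot = 0.1258 kg/s

0.1258


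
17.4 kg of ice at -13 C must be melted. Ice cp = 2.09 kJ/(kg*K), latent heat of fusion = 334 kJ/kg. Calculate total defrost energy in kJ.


Sensible heat = cp * dT = 2.09 * 13 = 27.17 kJ/kg
Total per kg = 27.17 + 334 = 361.17 kJ/kg
Q = m * total = 17.4 * 361.17
Q = 6284.4 kJ

6284.4


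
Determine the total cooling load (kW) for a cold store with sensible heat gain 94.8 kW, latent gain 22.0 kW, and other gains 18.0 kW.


Q_total = Q_s + Q_l + Q_misc
Q_total = 94.8 + 22.0 + 18.0
Q_total = 134.8 kW

134.8


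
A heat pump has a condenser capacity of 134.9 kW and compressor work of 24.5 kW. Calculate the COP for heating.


COP_hp = Q_cond / W
COP_hp = 134.9 / 24.5
COP_hp = 5.506

5.506


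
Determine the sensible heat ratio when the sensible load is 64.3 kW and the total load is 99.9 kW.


SHR = Q_sensible / Q_total
SHR = 64.3 / 99.9
SHR = 0.644

0.644


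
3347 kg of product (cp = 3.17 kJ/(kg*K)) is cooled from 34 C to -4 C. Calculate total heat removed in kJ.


dT = 34 - (-4) = 38 K
Q = m * cp * dT = 3347 * 3.17 * 38
Q = 403180 kJ

403180


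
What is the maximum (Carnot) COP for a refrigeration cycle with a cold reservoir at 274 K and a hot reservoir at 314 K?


dT = 314 - 274 = 40 K
COP_carnot = T_cold / dT = 274 / 40
COP_carnot = 6.85

6.85


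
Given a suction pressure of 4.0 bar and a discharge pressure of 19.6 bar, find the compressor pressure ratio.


PR = P_high / P_low
PR = 19.6 / 4.0
PR = 4.9

4.9


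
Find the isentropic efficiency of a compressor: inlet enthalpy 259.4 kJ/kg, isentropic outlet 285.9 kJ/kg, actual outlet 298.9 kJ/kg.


dh_ideal = 285.9 - 259.4 = 26.5 kJ/kg
dh_actual = 298.9 - 259.4 = 39.5 kJ/kg
eta_s = dh_ideal / dh_actual = 26.5 / 39.5
eta_s = 0.6709

0.6709


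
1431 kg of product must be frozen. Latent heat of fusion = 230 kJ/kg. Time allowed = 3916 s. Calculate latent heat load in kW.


Q_lat = m * h_fg / t
Q_lat = 1431 * 230 / 3916
Q_lat = 84.05 kW

84.05


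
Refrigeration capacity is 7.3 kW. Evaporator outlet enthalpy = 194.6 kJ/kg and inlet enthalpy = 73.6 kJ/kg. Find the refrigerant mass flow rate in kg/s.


dh = 194.6 - 73.6 = 121.0 kJ/kg
m_dot = Q / dh = 7.3 / 121.0 = 0.0603 kg/s

0.0603


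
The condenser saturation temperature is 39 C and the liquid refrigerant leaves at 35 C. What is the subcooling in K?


Subcooling = T_cond - T_liquid
Subcooling = 39 - 35
Subcooling = 4 K

4


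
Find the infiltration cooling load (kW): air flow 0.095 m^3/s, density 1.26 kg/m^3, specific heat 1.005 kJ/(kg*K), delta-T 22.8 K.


Q = V_dot * rho * cp * dT
Q = 0.095 * 1.26 * 1.005 * 22.8
Q = 2.743 kW

2.743


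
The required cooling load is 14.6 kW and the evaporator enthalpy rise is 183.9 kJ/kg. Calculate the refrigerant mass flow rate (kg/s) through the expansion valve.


m_dot = Q / dh
m_dot = 14.6 / 183.9
m_dot = 0.0794 kg/s

0.0794


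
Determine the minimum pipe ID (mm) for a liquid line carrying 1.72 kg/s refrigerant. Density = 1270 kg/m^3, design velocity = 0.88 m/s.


A = m_dot / (rho * v) = 1.72 / (1270 * 0.88) = 0.001539012169 m^2
d = sqrt(4*A/pi) * 1000
d = 44.3 mm

44.3


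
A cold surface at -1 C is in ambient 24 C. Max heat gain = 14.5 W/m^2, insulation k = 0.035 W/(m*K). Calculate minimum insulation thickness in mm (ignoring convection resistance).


dT = 24 - (-1) = 25 K
thickness = k * dT / q_max * 1000
thickness = 0.035 * 25 / 14.5 * 1000
thickness = 60.3 mm

60.3


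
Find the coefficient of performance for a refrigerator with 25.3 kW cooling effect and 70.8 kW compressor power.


COP = Q_evap / W
COP = 25.3 / 70.8
COP = 0.357

0.357


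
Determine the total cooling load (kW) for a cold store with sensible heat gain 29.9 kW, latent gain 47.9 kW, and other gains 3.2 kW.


Q_total = Q_s + Q_l + Q_misc
Q_total = 29.9 + 47.9 + 3.2
Q_total = 81.0 kW

81.0


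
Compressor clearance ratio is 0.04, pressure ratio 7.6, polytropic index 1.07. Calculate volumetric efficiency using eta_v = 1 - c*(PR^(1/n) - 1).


PR^(1/n) = 7.6^(1/1.07) = 6.6556469
eta_v = 1 - 0.04 * (6.6556469 - 1)
eta_v = 0.7738

0.7738


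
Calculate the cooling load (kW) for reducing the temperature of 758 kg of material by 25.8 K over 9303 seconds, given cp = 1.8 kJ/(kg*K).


Q = m * cp * dT / t
Q = 758 * 1.8 * 25.8 / 9303
Q = 3.784 kW

3.784


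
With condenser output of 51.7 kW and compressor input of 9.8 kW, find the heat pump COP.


COP_hp = Q_cond / W
COP_hp = 51.7 / 9.8
COP_hp = 5.276

5.276


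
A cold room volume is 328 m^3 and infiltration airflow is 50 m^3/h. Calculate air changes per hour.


ACH = flow / volume
ACH = 50 / 328
ACH = 0.152

0.152


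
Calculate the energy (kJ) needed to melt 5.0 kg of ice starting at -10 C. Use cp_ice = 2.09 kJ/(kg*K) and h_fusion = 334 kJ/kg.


Sensible heat = cp * dT = 2.09 * 10 = 20.9 kJ/kg
Total per kg = 20.9 + 334 = 354.9 kJ/kg
Q = m * total = 5.0 * 354.9
Q = 1774.5 kJ

1774.5


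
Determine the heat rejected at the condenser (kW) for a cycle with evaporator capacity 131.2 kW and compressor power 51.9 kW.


Q_cond = Q_evap + W
Q_cond = 131.2 + 51.9
Q_cond = 183.1 kW

183.1


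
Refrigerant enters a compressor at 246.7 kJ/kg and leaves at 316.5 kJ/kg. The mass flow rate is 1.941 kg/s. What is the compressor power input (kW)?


dh = 316.5 - 246.7 = 69.8 kJ/kg
W = m_dot * dh = 1.941 * 69.8 = 135.48 kW

135.48


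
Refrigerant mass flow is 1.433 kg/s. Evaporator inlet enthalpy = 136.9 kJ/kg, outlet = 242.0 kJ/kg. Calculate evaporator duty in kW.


dh = 242.0 - 136.9 = 105.1 kJ/kg
Q_evap = m_dot * dh = 1.433 * 105.1
Q_evap = 150.61 kW

150.61


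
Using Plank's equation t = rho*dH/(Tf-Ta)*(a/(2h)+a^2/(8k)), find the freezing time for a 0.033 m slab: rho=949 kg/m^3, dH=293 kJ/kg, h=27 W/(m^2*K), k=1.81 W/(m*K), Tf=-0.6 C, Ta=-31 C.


dT = -0.6 - (-31) = 30.4 K
term1 = a/(2h) = 0.033/(2*27) = 0.0006111111111
term2 = a^2/(8k) = 0.033^2/(8*1.81) = 0.00007520718232
t = rho*dH*1000/dT * (term1 + term2)
t = 949*293*1000/30.4 * (0.0006111111111 + 0.00007520718232)
t = 6277 s

6277


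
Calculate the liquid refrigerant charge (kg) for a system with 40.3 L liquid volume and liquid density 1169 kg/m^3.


Charge = V * rho / 1000
Charge = 40.3 * 1169 / 1000
Charge = 47.11 kg

47.11


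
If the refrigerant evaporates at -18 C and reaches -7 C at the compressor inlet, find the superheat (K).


Superheat = T_suction - T_evap
Superheat = -7 - (-18)
Superheat = 11 K

11


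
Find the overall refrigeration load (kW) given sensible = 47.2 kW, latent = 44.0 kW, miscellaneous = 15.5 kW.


Q_total = Q_s + Q_l + Q_misc
Q_total = 47.2 + 44.0 + 15.5
Q_total = 106.7 kW

106.7


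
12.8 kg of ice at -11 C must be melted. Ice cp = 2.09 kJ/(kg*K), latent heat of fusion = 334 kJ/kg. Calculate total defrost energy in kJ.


Sensible heat = cp * dT = 2.09 * 11 = 22.99 kJ/kg
Total per kg = 22.99 + 334 = 356.99 kJ/kg
Q = m * total = 12.8 * 356.99
Q = 4569.5 kJ

4569.5


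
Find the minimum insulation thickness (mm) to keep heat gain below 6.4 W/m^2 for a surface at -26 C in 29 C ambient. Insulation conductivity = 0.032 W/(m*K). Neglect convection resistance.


dT = 29 - (-26) = 55 K
thickness = k * dT / q_max * 1000
thickness = 0.032 * 55 / 6.4 * 1000
thickness = 275.0 mm

275.0


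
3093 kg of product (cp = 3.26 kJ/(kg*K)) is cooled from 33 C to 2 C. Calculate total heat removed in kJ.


dT = 33 - (2) = 31 K
Q = m * cp * dT = 3093 * 3.26 * 31
Q = 312579 kJ

312579


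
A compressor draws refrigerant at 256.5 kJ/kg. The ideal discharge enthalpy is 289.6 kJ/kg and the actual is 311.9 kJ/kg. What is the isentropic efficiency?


dh_ideal = 289.6 - 256.5 = 33.1 kJ/kg
dh_actual = 311.9 - 256.5 = 55.4 kJ/kg
eta_s = dh_ideal / dh_actual = 33.1 / 55.4
eta_s = 0.5975

0.5975


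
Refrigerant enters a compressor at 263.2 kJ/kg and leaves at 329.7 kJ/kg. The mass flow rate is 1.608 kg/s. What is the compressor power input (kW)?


dh = 329.7 - 263.2 = 66.5 kJ/kg
W = m_dot * dh = 1.608 * 66.5 = 106.93 kW

106.93


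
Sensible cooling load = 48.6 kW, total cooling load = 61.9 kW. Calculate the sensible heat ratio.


SHR = Q_sensible / Q_total
SHR = 48.6 / 61.9
SHR = 0.785

0.785


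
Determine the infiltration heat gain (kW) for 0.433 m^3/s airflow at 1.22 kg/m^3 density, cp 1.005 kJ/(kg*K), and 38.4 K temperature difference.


Q = V_dot * rho * cp * dT
Q = 0.433 * 1.22 * 1.005 * 38.4
Q = 20.387 kW

20.387


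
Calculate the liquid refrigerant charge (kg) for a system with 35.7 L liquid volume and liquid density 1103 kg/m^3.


Charge = V * rho / 1000
Charge = 35.7 * 1103 / 1000
Charge = 39.38 kg

39.38


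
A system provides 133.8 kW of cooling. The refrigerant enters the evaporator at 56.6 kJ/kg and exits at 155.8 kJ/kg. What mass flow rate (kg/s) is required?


dh = 155.8 - 56.6 = 99.2 kJ/kg
m_dot = Q / dh = 133.8 / 99.2 = 1.3488 kg/s

1.3488


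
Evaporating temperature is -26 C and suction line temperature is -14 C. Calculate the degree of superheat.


Superheat = T_suction - T_evap
Superheat = -14 - (-26)
Superheat = 12 K

12


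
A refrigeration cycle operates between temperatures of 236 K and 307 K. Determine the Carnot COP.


dT = 307 - 236 = 71 K
COP_carnot = T_cold / dT = 236 / 71
COP_carnot = 3.324

3.324


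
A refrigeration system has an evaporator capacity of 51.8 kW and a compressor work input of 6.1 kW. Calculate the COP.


COP = Q_evap / W
COP = 51.8 / 6.1
COP = 8.492

8.492


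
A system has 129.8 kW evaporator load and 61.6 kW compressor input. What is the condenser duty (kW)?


Q_cond = Q_evap + W
Q_cond = 129.8 + 61.6
Q_cond = 191.4 kW

191.4


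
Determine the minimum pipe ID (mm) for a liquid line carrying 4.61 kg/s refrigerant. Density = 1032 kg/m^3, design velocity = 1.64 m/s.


A = m_dot / (rho * v) = 4.61 / (1032 * 1.64) = 0.002723813575 m^2
d = sqrt(4*A/pi) * 1000
d = 58.9 mm

58.9


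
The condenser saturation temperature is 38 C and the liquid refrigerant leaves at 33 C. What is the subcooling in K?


Subcooling = T_cond - T_liquid
Subcooling = 38 - 33
Subcooling = 5 K

5


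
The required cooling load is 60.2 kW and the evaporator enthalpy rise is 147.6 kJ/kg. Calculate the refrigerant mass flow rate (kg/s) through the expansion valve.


m_dot = Q / dh
m_dot = 60.2 / 147.6
m_dot = 0.4079 kg/s

0.4079


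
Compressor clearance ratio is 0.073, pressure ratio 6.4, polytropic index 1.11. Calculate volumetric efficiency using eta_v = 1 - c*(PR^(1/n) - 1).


PR^(1/n) = 6.4^(1/1.11) = 5.32461566
eta_v = 1 - 0.073 * (5.32461566 - 1)
eta_v = 0.6843

0.6843


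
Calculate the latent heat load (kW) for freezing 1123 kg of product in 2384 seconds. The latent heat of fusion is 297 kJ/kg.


Q_lat = m * h_fg / t
Q_lat = 1123 * 297 / 2384
Q_lat = 139.9 kW

139.9


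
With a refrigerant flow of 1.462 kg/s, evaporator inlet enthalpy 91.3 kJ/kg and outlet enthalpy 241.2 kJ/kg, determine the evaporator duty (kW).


dh = 241.2 - 91.3 = 149.9 kJ/kg
Q_evap = m_dot * dh = 1.462 * 149.9
Q_evap = 219.15 kW

219.15


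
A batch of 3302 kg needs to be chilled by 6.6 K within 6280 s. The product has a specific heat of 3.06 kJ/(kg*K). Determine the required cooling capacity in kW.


Q = m * cp * dT / t
Q = 3302 * 3.06 * 6.6 / 6280
Q = 10.619 kW

10.619


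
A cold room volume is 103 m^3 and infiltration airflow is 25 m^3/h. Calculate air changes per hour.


ACH = flow / volume
ACH = 25 / 103
ACH = 0.243

0.243


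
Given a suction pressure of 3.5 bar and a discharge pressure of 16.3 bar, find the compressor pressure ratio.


PR = P_high / P_low
PR = 16.3 / 3.5
PR = 4.657

4.657


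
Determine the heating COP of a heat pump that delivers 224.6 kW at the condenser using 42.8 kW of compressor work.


COP_hp = Q_cond / W
COP_hp = 224.6 / 42.8
COP_hp = 5.248

5.248


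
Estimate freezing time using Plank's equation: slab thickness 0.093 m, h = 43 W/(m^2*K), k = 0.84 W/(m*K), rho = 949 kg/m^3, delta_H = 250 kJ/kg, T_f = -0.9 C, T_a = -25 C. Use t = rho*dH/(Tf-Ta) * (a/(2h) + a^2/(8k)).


dT = -0.9 - (-25) = 24.1 K
term1 = a/(2h) = 0.093/(2*43) = 0.001081395349
term2 = a^2/(8k) = 0.093^2/(8*0.84) = 0.001287053571
t = rho*dH*1000/dT * (term1 + term2)
t = 949*250*1000/24.1 * (0.001081395349 + 0.001287053571)
t = 23316 s

23316


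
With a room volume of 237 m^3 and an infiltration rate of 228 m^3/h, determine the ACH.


ACH = flow / volume
ACH = 228 / 237
ACH = 0.962

0.962


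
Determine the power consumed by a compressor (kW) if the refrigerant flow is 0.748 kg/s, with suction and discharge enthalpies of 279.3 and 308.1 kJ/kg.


dh = 308.1 - 279.3 = 28.8 kJ/kg
W = m_dot * dh = 0.748 * 28.8 = 21.54 kW

21.54


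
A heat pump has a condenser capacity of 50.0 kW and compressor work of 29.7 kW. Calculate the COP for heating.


COP_hp = Q_cond / W
COP_hp = 50.0 / 29.7
COP_hp = 1.684

1.684


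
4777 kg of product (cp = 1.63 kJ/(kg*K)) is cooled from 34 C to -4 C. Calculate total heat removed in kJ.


dT = 34 - (-4) = 38 K
Q = m * cp * dT = 4777 * 1.63 * 38
Q = 295887 kJ

295887


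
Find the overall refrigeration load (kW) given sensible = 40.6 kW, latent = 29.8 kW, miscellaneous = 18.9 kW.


Q_total = Q_s + Q_l + Q_misc
Q_total = 40.6 + 29.8 + 18.9
Q_total = 89.3 kW

89.3


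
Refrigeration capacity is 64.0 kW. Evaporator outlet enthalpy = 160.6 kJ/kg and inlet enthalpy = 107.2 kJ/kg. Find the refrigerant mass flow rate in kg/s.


dh = 160.6 - 107.2 = 53.4 kJ/kg
m_dot = Q / dh = 64.0 / 53.4 = 1.1985 kg/s

1.1985


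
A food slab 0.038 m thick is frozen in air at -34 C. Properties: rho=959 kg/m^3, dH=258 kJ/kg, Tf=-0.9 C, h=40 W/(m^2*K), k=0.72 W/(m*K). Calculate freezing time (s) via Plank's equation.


dT = -0.9 - (-34) = 33.1 K
term1 = a/(2h) = 0.038/(2*40) = 0.000475
term2 = a^2/(8k) = 0.038^2/(8*0.72) = 0.0002506944444
t = rho*dH*1000/dT * (term1 + term2)
t = 959*258*1000/33.1 * (0.000475 + 0.0002506944444)
t = 5425 s

5425


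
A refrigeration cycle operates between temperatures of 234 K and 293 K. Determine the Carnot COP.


dT = 293 - 234 = 59 K
COP_carnot = T_cold / dT = 234 / 59
COP_carnot = 3.966

3.966


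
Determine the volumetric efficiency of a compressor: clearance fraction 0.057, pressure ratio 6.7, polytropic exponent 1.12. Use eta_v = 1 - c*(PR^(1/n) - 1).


PR^(1/n) = 6.7^(1/1.12) = 5.46470583
eta_v = 1 - 0.057 * (5.46470583 - 1)
eta_v = 0.7455

0.7455


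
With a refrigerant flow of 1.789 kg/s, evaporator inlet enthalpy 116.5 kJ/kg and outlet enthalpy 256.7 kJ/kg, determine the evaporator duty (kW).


dh = 256.7 - 116.5 = 140.2 kJ/kg
Q_evap = m_dot * dh = 1.789 * 140.2
Q_evap = 250.82 kW

250.82


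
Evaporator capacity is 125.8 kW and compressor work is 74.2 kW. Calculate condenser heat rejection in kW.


Q_cond = Q_evap + W
Q_cond = 125.8 + 74.2
Q_cond = 200.0 kW

200.0


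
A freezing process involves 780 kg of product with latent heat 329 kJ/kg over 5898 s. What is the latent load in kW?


Q_lat = m * h_fg / t
Q_lat = 780 * 329 / 5898
Q_lat = 43.51 kW

43.51


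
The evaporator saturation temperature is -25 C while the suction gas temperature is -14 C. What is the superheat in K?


Superheat = T_suction - T_evap
Superheat = -14 - (-25)
Superheat = 11 K

11


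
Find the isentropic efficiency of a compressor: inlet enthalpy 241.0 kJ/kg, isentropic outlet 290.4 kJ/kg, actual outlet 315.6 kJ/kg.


dh_ideal = 290.4 - 241.0 = 49.4 kJ/kg
dh_actual = 315.6 - 241.0 = 74.6 kJ/kg
eta_s = dh_ideal / dh_actual = 49.4 / 74.6
eta_s = 0.6622

0.6622


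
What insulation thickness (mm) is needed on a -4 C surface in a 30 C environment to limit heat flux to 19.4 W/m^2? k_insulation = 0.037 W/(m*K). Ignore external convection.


dT = 30 - (-4) = 34 K
thickness = k * dT / q_max * 1000
thickness = 0.037 * 34 / 19.4 * 1000
thickness = 64.8 mm

64.8


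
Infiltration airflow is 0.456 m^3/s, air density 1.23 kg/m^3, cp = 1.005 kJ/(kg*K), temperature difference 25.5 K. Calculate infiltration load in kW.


Q = V_dot * rho * cp * dT
Q = 0.456 * 1.23 * 1.005 * 25.5
Q = 14.374 kW

14.374


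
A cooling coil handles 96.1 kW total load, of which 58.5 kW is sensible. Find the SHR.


SHR = Q_sensible / Q_total
SHR = 58.5 / 96.1
SHR = 0.609

0.609


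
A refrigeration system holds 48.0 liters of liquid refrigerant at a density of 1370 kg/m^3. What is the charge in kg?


Charge = V * rho / 1000
Charge = 48.0 * 1370 / 1000
Charge = 65.76 kg

65.76


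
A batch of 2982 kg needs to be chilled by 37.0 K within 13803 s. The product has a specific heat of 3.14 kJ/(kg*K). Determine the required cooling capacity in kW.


Q = m * cp * dT / t
Q = 2982 * 3.14 * 37.0 / 13803
Q = 25.1 kW

25.1


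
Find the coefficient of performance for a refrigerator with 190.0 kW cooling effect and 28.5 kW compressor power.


COP = Q_evap / W
COP = 190.0 / 28.5
COP = 6.667

6.667


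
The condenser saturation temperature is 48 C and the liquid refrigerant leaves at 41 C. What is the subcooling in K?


Subcooling = T_cond - T_liquid
Subcooling = 48 - 41
Subcooling = 7 K

7


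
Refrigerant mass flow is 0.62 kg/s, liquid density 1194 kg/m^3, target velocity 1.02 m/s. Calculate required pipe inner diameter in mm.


A = m_dot / (rho * v) = 0.62 / (1194 * 1.02) = 0.0005090813545 m^2
d = sqrt(4*A/pi) * 1000
d = 25.5 mm

25.5


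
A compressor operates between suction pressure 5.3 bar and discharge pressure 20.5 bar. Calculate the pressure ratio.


PR = P_high / P_low
PR = 20.5 / 5.3
PR = 3.868

3.868


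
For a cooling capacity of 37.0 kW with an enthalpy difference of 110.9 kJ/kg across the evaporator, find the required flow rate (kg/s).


m_dot = Q / dh
m_dot = 37.0 / 110.9
m_dot = 0.3336 kg/s

0.3336


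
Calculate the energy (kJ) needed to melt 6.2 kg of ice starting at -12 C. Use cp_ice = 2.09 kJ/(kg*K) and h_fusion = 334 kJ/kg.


Sensible heat = cp * dT = 2.09 * 12 = 25.08 kJ/kg
Total per kg = 25.08 + 334 = 359.08 kJ/kg
Q = m * total = 6.2 * 359.08
Q = 2226.3 kJ

2226.3


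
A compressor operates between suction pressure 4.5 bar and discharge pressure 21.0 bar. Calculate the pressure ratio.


PR = P_high / P_low
PR = 21.0 / 4.5
PR = 4.667

4.667


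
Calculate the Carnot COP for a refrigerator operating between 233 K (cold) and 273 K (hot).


dT = 273 - 233 = 40 K
COP_carnot = T_cold / dT = 233 / 40
COP_carnot = 5.825

5.825


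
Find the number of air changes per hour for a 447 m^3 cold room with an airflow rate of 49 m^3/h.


ACH = flow / volume
ACH = 49 / 447
ACH = 0.11

0.11


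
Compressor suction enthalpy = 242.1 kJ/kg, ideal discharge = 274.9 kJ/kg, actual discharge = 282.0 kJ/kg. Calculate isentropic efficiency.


dh_ideal = 274.9 - 242.1 = 32.8 kJ/kg
dh_actual = 282.0 - 242.1 = 39.9 kJ/kg
eta_s = dh_ideal / dh_actual = 32.8 / 39.9
eta_s = 0.8221

0.8221


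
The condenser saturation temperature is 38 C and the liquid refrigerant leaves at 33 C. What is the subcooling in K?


Subcooling = T_cond - T_liquid
Subcooling = 38 - 33
Subcooling = 5 K

5


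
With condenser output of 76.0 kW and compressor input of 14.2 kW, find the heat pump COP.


COP_hp = Q_cond / W
COP_hp = 76.0 / 14.2
COP_hp = 5.352

5.352


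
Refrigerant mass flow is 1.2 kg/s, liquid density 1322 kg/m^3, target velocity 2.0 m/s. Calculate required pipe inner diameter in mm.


A = m_dot / (rho * v) = 1.2 / (1322 * 2.0) = 0.0004538577912 m^2
d = sqrt(4*A/pi) * 1000
d = 24.0 mm

24.0


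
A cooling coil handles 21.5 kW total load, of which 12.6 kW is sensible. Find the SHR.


SHR = Q_sensible / Q_total
SHR = 12.6 / 21.5
SHR = 0.586

0.586


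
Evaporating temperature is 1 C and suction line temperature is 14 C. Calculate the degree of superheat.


Superheat = T_suction - T_evap
Superheat = 14 - (1)
Superheat = 13 K

13


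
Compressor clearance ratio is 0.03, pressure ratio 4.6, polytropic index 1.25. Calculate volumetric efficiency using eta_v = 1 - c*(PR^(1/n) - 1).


PR^(1/n) = 4.6^(1/1.25) = 3.39005126
eta_v = 1 - 0.03 * (3.39005126 - 1)
eta_v = 0.9283

0.9283


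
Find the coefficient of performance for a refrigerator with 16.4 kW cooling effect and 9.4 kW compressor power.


COP = Q_evap / W
COP = 16.4 / 9.4
COP = 1.745

1.745


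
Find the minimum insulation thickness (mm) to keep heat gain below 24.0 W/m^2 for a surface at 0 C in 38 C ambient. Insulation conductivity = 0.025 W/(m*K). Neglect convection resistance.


dT = 38 - (0) = 38 K
thickness = k * dT / q_max * 1000
thickness = 0.025 * 38 / 24.0 * 1000
thickness = 39.6 mm

39.6


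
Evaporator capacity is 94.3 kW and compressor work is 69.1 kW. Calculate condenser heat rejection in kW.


Q_cond = Q_evap + W
Q_cond = 94.3 + 69.1
Q_cond = 163.4 kW

163.4


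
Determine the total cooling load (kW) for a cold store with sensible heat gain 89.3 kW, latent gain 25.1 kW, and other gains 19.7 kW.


Q_total = Q_s + Q_l + Q_misc
Q_total = 89.3 + 25.1 + 19.7
Q_total = 134.1 kW

134.1


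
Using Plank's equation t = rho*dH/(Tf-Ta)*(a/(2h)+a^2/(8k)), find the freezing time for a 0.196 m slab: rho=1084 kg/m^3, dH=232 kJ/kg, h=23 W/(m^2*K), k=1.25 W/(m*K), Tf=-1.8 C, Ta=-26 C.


dT = -1.8 - (-26) = 24.2 K
term1 = a/(2h) = 0.196/(2*23) = 0.004260869565
term2 = a^2/(8k) = 0.196^2/(8*1.25) = 0.0038416
t = rho*dH*1000/dT * (term1 + term2)
t = 1084*232*1000/24.2 * (0.004260869565 + 0.0038416)
t = 84201 s

84201


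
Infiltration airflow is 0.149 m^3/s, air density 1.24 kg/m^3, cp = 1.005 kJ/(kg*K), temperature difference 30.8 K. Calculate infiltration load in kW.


Q = V_dot * rho * cp * dT
Q = 0.149 * 1.24 * 1.005 * 30.8
Q = 5.719 kW

5.719


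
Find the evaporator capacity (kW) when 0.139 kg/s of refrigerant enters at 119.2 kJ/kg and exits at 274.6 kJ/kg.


dh = 274.6 - 119.2 = 155.4 kJ/kg
Q_evap = m_dot * dh = 0.139 * 155.4
Q_evap = 21.6 kW

21.6


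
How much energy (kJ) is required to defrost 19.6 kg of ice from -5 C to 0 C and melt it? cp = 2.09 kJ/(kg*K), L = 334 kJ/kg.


Sensible heat = cp * dT = 2.09 * 5 = 10.45 kJ/kg
Total per kg = 10.45 + 334 = 344.45 kJ/kg
Q = m * total = 19.6 * 344.45
Q = 6751.2 kJ

6751.2


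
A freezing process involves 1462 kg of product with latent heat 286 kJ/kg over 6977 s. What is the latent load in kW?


Q_lat = m * h_fg / t
Q_lat = 1462 * 286 / 6977
Q_lat = 59.93 kW

59.93


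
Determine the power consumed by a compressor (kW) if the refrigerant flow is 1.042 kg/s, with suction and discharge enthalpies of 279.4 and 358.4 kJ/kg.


dh = 358.4 - 279.4 = 79.0 kJ/kg
W = m_dot * dh = 1.042 * 79.0 = 82.32 kW

82.32


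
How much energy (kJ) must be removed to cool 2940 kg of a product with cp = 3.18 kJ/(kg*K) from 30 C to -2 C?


dT = 30 - (-2) = 32 K
Q = m * cp * dT = 2940 * 3.18 * 32
Q = 299174 kJ

299174


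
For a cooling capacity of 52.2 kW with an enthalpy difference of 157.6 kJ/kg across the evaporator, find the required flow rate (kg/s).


m_dot = Q / dh
m_dot = 52.2 / 157.6
m_dot = 0.3312 kg/s

0.3312


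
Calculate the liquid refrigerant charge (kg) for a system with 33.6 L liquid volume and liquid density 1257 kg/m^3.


Charge = V * rho / 1000
Charge = 33.6 * 1257 / 1000
Charge = 42.24 kg

42.24


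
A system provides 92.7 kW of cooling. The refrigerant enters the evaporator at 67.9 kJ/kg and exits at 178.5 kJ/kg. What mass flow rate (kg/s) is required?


dh = 178.5 - 67.9 = 110.6 kJ/kg
m_dot = Q / dh = 92.7 / 110.6 = 0.8382 kg/s

0.8382


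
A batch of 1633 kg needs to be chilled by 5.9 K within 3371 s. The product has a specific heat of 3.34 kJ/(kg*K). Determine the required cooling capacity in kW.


Q = m * cp * dT / t
Q = 1633 * 3.34 * 5.9 / 3371
Q = 9.546 kW

9.546


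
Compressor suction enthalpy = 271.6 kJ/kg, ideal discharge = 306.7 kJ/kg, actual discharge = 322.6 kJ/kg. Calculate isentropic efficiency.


dh_ideal = 306.7 - 271.6 = 35.1 kJ/kg
dh_actual = 322.6 - 271.6 = 51.0 kJ/kg
eta_s = dh_ideal / dh_actual = 35.1 / 51.0
eta_s = 0.6882

0.6882


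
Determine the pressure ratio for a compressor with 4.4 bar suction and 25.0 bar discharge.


PR = P_high / P_low
PR = 25.0 / 4.4
PR = 5.682

5.682


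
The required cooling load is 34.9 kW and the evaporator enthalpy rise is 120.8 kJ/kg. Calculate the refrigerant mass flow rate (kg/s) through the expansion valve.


m_dot = Q / dh
m_dot = 34.9 / 120.8
m_dot = 0.2889 kg/s

0.2889


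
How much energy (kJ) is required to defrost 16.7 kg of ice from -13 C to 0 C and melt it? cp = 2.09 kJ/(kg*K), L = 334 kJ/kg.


Sensible heat = cp * dT = 2.09 * 13 = 27.17 kJ/kg
Total per kg = 27.17 + 334 = 361.17 kJ/kg
Q = m * total = 16.7 * 361.17
Q = 6031.5 kJ

6031.5


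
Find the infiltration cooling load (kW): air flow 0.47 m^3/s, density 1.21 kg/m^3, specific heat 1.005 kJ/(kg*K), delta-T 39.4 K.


Q = V_dot * rho * cp * dT
Q = 0.47 * 1.21 * 1.005 * 39.4
Q = 22.519 kW

22.519


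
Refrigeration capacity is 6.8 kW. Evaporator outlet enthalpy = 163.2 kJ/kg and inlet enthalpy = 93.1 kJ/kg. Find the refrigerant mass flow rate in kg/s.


dh = 163.2 - 93.1 = 70.1 kJ/kg
m_dot = Q / dh = 6.8 / 70.1 = 0.097 kg/s

0.097


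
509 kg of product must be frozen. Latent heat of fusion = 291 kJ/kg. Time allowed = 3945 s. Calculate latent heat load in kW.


Q_lat = m * h_fg / t
Q_lat = 509 * 291 / 3945
Q_lat = 37.55 kW

37.55


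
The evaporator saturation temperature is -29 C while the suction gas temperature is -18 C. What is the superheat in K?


Superheat = T_suction - T_evap
Superheat = -18 - (-29)
Superheat = 11 K

11


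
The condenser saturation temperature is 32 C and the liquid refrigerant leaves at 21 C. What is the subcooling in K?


Subcooling = T_cond - T_liquid
Subcooling = 32 - 21
Subcooling = 11 K

11


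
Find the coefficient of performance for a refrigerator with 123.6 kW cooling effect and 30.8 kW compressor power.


COP = Q_evap / W
COP = 123.6 / 30.8
COP = 4.013

4.013


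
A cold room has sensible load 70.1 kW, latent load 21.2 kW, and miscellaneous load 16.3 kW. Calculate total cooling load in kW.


Q_total = Q_s + Q_l + Q_misc
Q_total = 70.1 + 21.2 + 16.3
Q_total = 107.6 kW

107.6


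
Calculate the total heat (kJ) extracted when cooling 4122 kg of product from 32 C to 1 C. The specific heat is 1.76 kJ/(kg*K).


dT = 32 - (1) = 31 K
Q = m * cp * dT = 4122 * 1.76 * 31
Q = 224896 kJ

224896


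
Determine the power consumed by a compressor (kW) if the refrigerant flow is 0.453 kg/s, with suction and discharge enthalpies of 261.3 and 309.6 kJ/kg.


dh = 309.6 - 261.3 = 48.3 kJ/kg
W = m_dot * dh = 0.453 * 48.3 = 21.88 kW

21.88


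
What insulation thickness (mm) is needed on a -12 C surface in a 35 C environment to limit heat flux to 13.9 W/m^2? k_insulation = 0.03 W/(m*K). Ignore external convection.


dT = 35 - (-12) = 47 K
thickness = k * dT / q_max * 1000
thickness = 0.03 * 47 / 13.9 * 1000
thickness = 101.4 mm

101.4


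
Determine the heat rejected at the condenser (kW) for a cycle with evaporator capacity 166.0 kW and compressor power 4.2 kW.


Q_cond = Q_evap + W
Q_cond = 166.0 + 4.2
Q_cond = 170.2 kW

170.2


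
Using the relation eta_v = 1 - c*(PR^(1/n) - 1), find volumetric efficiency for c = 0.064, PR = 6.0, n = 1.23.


PR^(1/n) = 6.0^(1/1.23) = 4.29183773
eta_v = 1 - 0.064 * (4.29183773 - 1)
eta_v = 0.7893

0.7893


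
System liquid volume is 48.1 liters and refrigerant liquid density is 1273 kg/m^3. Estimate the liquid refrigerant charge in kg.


Charge = V * rho / 1000
Charge = 48.1 * 1273 / 1000
Charge = 61.23 kg

61.23


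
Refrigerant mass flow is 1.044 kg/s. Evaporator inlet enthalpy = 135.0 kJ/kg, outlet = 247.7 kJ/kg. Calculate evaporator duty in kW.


dh = 247.7 - 135.0 = 112.7 kJ/kg
Q_evap = m_dot * dh = 1.044 * 112.7
Q_evap = 117.66 kW

117.66


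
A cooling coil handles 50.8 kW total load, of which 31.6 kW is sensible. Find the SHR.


SHR = Q_sensible / Q_total
SHR = 31.6 / 50.8
SHR = 0.622

0.622


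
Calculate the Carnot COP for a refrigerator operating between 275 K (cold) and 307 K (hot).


dT = 307 - 275 = 32 K
COP_carnot = T_cold / dT = 275 / 32
COP_carnot = 8.594

8.594


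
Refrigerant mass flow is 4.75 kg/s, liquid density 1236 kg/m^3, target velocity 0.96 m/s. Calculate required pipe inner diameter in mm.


A = m_dot / (rho * v) = 4.75 / (1236 * 0.96) = 0.004003168824 m^2
d = sqrt(4*A/pi) * 1000
d = 71.4 mm

71.4


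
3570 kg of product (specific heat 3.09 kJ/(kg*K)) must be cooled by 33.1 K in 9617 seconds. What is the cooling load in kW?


Q = m * cp * dT / t
Q = 3570 * 3.09 * 33.1 / 9617
Q = 37.968 kW

37.968


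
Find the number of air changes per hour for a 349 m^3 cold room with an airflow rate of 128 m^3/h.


ACH = flow / volume
ACH = 128 / 349
ACH = 0.367

0.367


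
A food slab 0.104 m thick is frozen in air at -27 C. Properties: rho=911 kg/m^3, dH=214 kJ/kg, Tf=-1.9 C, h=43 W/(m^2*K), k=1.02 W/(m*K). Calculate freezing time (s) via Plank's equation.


dT = -1.9 - (-27) = 25.1 K
term1 = a/(2h) = 0.104/(2*43) = 0.001209302326
term2 = a^2/(8k) = 0.104^2/(8*1.02) = 0.001325490196
t = rho*dH*1000/dT * (term1 + term2)
t = 911*214*1000/25.1 * (0.001209302326 + 0.001325490196)
t = 19688 s

19688


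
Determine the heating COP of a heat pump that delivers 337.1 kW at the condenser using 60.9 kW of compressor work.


COP_hp = Q_cond / W
COP_hp = 337.1 / 60.9
COP_hp = 5.535

5.535


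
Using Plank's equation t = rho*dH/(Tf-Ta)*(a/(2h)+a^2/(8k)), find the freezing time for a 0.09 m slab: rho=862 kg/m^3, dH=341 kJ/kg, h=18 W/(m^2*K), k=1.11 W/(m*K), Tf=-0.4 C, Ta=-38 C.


dT = -0.4 - (-38) = 37.6 K
term1 = a/(2h) = 0.09/(2*18) = 0.0025
term2 = a^2/(8k) = 0.09^2/(8*1.11) = 0.0009121621622
t = rho*dH*1000/dT * (term1 + term2)
t = 862*341*1000/37.6 * (0.0025 + 0.0009121621622)
t = 26675 s

26675


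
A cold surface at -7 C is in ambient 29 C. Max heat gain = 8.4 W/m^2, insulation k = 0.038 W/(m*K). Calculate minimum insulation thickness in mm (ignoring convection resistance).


dT = 29 - (-7) = 36 K
thickness = k * dT / q_max * 1000
thickness = 0.038 * 36 / 8.4 * 1000
thickness = 162.9 mm

162.9


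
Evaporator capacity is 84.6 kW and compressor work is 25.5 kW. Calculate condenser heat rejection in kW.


Q_cond = Q_evap + W
Q_cond = 84.6 + 25.5
Q_cond = 110.1 kW

110.1


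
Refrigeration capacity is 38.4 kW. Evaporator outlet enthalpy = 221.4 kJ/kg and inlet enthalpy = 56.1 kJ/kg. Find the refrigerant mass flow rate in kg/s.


dh = 221.4 - 56.1 = 165.3 kJ/kg
m_dot = Q / dh = 38.4 / 165.3 = 0.2323 kg/s

0.2323


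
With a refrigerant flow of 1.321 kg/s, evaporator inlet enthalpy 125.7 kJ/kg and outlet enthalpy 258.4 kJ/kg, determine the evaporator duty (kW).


dh = 258.4 - 125.7 = 132.7 kJ/kg
Q_evap = m_dot * dh = 1.321 * 132.7
Q_evap = 175.3 kW

175.3


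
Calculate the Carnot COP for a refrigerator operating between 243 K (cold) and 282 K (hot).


dT = 282 - 243 = 39 K
COP_carnot = T_cold / dT = 243 / 39
COP_carnot = 6.231

6.231


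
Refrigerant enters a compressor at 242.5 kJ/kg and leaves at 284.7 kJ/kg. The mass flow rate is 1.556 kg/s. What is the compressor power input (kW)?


dh = 284.7 - 242.5 = 42.2 kJ/kg
W = m_dot * dh = 1.556 * 42.2 = 65.66 kW

65.66


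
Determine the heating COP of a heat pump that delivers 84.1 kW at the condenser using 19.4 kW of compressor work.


COP_hp = Q_cond / W
COP_hp = 84.1 / 19.4
COP_hp = 4.335

4.335


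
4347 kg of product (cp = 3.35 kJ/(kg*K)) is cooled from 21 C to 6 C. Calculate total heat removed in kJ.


dT = 21 - (6) = 15 K
Q = m * cp * dT = 4347 * 3.35 * 15
Q = 218437 kJ

218437


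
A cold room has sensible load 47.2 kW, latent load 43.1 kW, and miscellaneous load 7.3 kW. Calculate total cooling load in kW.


Q_total = Q_s + Q_l + Q_misc
Q_total = 47.2 + 43.1 + 7.3
Q_total = 97.6 kW

97.6
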